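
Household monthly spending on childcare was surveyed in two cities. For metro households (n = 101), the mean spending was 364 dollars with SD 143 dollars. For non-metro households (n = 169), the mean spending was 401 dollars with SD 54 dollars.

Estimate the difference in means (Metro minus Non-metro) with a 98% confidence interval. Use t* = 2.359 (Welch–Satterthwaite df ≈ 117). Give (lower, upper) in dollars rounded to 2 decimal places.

SE₁ = s₁/√n₁ = 143/√101 = 14.2290; SE₂ = 54/√169 = 4.1538.
Independent samples, unequal variances: SE_diff = √(SE₁² + SE₂²) = √(202.464441 + 17.25405444) = 14.8229.
t* = 2.359, so margin of error = 2.359 × 14.8229 = 34.9672.
Difference in means = 364 − 401 = -37.0000.
-37.0000 ± 34.9672 → (-71.97, -2.03).

(-71.97, -2.03)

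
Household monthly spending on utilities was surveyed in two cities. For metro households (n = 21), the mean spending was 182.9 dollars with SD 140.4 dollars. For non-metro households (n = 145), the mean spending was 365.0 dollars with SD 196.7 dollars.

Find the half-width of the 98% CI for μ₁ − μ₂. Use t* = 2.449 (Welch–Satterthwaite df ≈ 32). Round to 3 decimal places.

85.030

Standard errors of each mean: 140.4/√21 = 30.6378 and 196.7/√145 = 16.3350.
SE(x̄₁ − x̄₂) = √(30.6378² + 16.3350²) = 34.7204 for independent samples with unequal variances.
With t* = 2.449, the margin is 2.449 × 34.7204 = 85.0303.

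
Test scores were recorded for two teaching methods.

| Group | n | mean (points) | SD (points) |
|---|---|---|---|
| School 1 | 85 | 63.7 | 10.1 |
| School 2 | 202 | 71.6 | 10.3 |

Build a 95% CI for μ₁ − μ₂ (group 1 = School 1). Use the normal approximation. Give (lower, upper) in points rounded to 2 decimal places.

SE₁ = s₁/√n₁ = 10.1/√85 = 1.0955; SE₂ = 10.3/√202 = 0.7247.
Independent samples, unequal variances: SE_diff = √(SE₁² + SE₂²) = √(1.20012025 + 0.52519009) = 1.3135.
z* = 1.960, so margin of error = 1.960 × 1.3135 = 2.5745.
Difference in means = 63.7 − 71.6 = -7.9000.
-7.9000 ± 2.5745 → (-10.47, -5.33).

(-10.47, -5.33)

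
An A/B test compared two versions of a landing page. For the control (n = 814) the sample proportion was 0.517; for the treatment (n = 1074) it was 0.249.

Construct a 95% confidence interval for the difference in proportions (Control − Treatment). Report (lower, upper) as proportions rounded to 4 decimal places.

The two standard errors are √(0.5170×0.4830/814) = 0.01751 and √(0.2490×0.7510/1074) = 0.01320.
Because the samples are independent, SE_diff = √(0.01751² + 0.01320²) = 0.02193.
Using z* = 1.960 for 95%, ME = 1.960 × 0.02193 = 0.04298.
p̂₁ − p̂₂ = 0.2680; interval 0.2680 ± 0.04298 gives (0.2250, 0.3110).

(0.2250, 0.3110)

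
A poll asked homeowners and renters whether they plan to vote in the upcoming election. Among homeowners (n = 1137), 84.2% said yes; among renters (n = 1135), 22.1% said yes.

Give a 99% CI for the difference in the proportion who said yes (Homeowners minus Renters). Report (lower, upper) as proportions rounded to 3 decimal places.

Each SE is √(p̂(1−p̂)/n): √(0.8420·0.1580/1137) = 0.01082 and √(0.2210·0.7790/1135) = 0.01232.
SE(p̂₁ − p̂₂) = √(SE₁² + SE₂²) = √(0.0001170724 + 0.0001517824) = 0.01640, since the two samples are independent.
At 99% confidence z* = 2.576; margin = 2.576 × 0.01640 = 0.04225.
The difference is 0.8420 − 0.2210 = 0.6210, so the interval is 0.6210 ± 0.04225 = (0.579, 0.663).

(0.579, 0.663)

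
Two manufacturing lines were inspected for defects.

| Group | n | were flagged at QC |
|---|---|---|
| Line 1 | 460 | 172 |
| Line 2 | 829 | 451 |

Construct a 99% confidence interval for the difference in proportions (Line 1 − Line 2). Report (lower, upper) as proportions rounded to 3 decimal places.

First, p̂₁ = 172/460 = 0.3739; p̂₂ = 451/829 = 0.5440.
The two standard errors are √(0.3739×0.6261/460) = 0.02256 and √(0.5440×0.4560/829) = 0.01730.
Because the samples are independent, SE_diff = √(0.02256² + 0.01730²) = 0.02843.
Using z* = 2.576 for 99%, ME = 2.576 × 0.02843 = 0.07324.
p̂₁ − p̂₂ = -0.1701; interval -0.1701 ± 0.07324 gives (-0.243, -0.097).

(-0.243, -0.097)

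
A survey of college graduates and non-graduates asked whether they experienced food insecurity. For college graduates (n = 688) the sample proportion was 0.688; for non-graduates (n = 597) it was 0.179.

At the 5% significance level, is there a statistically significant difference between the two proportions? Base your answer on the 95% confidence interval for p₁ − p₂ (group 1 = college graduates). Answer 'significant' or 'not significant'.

SE₁ = √(p̂₁(1−p̂₁)/n₁) = √(0.6880·0.3120/688) = 0.01766; SE₂ = √(0.1790·0.8210/597) = 0.01569.
Independent samples: SE of the difference = √(SE₁² + SE₂²) = √(0.0003118756 + 0.0002461761) = 0.02362.
z* for 95% confidence is 1.960, so the margin of error is 1.960 × 0.02362 = 0.04630.
Point estimate p̂₁ − p̂₂ = 0.6880 − 0.1790 = 0.5090.
0.5090 ± 0.04630 → (0.46270, 0.55530).
The interval (0.46270, 0.55530) does not contain 0, so the difference is significant.

significant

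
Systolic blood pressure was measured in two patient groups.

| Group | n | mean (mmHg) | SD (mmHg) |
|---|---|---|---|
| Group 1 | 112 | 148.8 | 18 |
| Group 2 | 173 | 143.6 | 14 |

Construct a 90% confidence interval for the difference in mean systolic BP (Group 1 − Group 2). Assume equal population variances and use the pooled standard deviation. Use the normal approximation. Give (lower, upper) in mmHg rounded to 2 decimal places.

(2.07, 8.33)

Pooled variance s_p² = [111·18² + 172·14²] / (112+173−2) = 246.2049, so s_p = 15.6909.
SE_diff = s_p·√(1/n₁ + 1/n₂) = 15.6909·√(1/112 + 1/173) = 1.9030.
z* = 1.645; margin = 1.645 × 1.9030 = 3.1304.
Difference = 148.8 − 143.6 = 5.2000.
5.2000 ± 3.1304 → (2.07, 8.33).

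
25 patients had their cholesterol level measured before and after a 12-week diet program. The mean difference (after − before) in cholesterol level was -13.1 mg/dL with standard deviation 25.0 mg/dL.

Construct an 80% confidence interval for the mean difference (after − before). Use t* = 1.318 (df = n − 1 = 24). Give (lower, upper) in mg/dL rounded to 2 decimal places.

This is a matched-pairs design, so SE = s_d/√n = 25.0/√25 = 5.0000.
Margin = 1.318 × 5.0000 = 6.5900; the interval is -13.1 ± 6.5900 = (-19.69, -6.51).

(-19.69, -6.51)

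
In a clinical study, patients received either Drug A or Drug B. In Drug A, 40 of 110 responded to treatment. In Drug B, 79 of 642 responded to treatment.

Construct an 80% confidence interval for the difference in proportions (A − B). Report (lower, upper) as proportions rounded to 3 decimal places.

(0.179, 0.302)

First, p̂₁ = 40/110 = 0.3636; p̂₂ = 79/642 = 0.1231.
The two standard errors are √(0.3636×0.6364/110) = 0.04586 and √(0.1231×0.8769/642) = 0.01297.
Because the samples are independent, SE_diff = √(0.04586² + 0.01297²) = 0.04766.
Using z* = 1.282 for 80%, ME = 1.282 × 0.04766 = 0.06110.
p̂₁ − p̂₂ = 0.2405; interval 0.2405 ± 0.06110 gives (0.179, 0.302).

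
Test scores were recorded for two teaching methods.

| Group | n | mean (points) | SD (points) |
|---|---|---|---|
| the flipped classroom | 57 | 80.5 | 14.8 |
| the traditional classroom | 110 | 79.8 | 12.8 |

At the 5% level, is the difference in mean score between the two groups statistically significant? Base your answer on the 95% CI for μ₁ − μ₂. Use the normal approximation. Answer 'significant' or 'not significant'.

not significant

SE₁ = s₁/√n₁ = 14.8/√57 = 1.9603; SE₂ = 12.8/√110 = 1.2204.
Independent samples, unequal variances: SE_diff = √(SE₁² + SE₂²) = √(3.84277609 + 1.48937616) = 2.3091.
z* = 1.960, so margin of error = 1.960 × 2.3091 = 4.5258.
Difference in means = 80.5 − 79.8 = 0.7000.
0.7000 ± 4.5258 → (-3.8258, 5.2258).
The interval (-3.8258, 5.2258) contains 0, so the difference is not significant.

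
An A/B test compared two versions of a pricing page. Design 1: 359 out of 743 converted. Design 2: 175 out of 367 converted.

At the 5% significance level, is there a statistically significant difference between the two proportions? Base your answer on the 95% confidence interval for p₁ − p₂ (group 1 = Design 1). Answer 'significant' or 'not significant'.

Sample proportions: 359/743 = 0.4832, 175/367 = 0.4768.
Each SE is √(p̂(1−p̂)/n): √(0.4832·0.5168/743) = 0.01833 and √(0.4768·0.5232/367) = 0.02607.
SE(p̂₁ − p̂₂) = √(SE₁² + SE₂²) = √(0.0003359889 + 0.0006796449) = 0.03187, since the two samples are independent.
At 95% confidence z* = 1.960; margin = 1.960 × 0.03187 = 0.06247.
The difference is 0.4832 − 0.4768 = 0.0064, so the interval is 0.0064 ± 0.06247 = (-0.05607, 0.06887).
The interval (-0.05607, 0.06887) contains 0, so the difference is not significant.

not significant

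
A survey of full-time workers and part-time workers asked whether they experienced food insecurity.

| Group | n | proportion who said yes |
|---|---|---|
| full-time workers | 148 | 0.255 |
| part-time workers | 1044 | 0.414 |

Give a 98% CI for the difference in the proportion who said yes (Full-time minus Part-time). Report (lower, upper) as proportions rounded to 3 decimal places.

Each SE is √(p̂(1−p̂)/n): √(0.2550·0.7450/148) = 0.03583 and √(0.4140·0.5860/1044) = 0.01524.
SE(p̂₁ − p̂₂) = √(SE₁² + SE₂²) = √(0.0012837889 + 0.0002322576) = 0.03894, since the two samples are independent.
At 98% confidence z* = 2.326; margin = 2.326 × 0.03894 = 0.09057.
The difference is 0.2550 − 0.4140 = -0.1590, so the interval is -0.1590 ± 0.09057 = (-0.250, -0.068).

(-0.250, -0.068)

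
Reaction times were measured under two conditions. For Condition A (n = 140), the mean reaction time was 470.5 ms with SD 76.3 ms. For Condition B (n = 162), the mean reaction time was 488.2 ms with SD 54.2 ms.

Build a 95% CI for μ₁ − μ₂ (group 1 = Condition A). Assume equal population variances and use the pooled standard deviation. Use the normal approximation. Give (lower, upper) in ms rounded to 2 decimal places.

(-32.49, -2.91)

Pooled variance s_p² = [139·76.3² + 161·54.2²] / (140+162−2) = 4273.9165, so s_p = 65.3752.
SE_diff = s_p·√(1/n₁ + 1/n₂) = 65.3752·√(1/140 + 1/162) = 7.5439.
z* = 1.960; margin = 1.960 × 7.5439 = 14.7860.
Difference = 470.5 − 488.2 = -17.7000.
-17.7000 ± 14.7860 → (-32.49, -2.91).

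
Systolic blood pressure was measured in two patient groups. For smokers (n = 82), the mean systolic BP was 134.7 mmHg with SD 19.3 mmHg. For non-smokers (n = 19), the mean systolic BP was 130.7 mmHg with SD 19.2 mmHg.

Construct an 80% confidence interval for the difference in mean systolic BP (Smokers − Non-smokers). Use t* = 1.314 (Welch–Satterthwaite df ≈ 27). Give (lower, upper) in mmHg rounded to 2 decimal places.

Standard errors of each mean: 19.3/√82 = 2.1313 and 19.2/√19 = 4.4048.
SE(x̄₁ − x̄₂) = √(2.1313² + 4.4048²) = 4.8933 for independent samples with unequal variances.
With t* = 1.314, the margin is 1.314 × 4.8933 = 6.4298.
x̄₁ − x̄₂ = 134.7 − 130.7 = 4.0000; the interval is 4.0000 ± 6.4298 = (-2.43, 10.43).

(-2.43, 10.43)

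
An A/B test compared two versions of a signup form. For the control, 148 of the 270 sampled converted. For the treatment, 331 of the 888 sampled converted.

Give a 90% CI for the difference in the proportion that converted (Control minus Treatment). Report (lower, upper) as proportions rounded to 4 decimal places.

(0.1189, 0.2319)

p̂₁ = 148/270 = 0.5481 and p̂₂ = 331/888 = 0.3727.
SE₁ = √(p̂₁(1−p̂₁)/n₁) = √(0.5481·0.4519/270) = 0.03029; SE₂ = √(0.3727·0.6273/888) = 0.01623.
Independent samples: SE of the difference = √(SE₁² + SE₂²) = √(0.0009174841 + 0.0002634129) = 0.03436.
z* for 90% confidence is 1.645, so the margin of error is 1.645 × 0.03436 = 0.05652.
Point estimate p̂₁ − p̂₂ = 0.5481 − 0.3727 = 0.1754.
0.1754 ± 0.05652 → (0.1189, 0.2319).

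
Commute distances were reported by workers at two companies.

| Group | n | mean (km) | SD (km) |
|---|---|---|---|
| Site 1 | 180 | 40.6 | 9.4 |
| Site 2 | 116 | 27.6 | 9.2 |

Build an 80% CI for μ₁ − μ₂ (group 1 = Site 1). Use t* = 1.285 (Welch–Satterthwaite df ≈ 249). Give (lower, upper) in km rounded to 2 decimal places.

SE₁ = s₁/√n₁ = 9.4/√180 = 0.7006; SE₂ = 9.2/√116 = 0.8542.
Independent samples, unequal variances: SE_diff = √(SE₁² + SE₂²) = √(0.49084036 + 0.72965764) = 1.1048.
t* = 1.285, so margin of error = 1.285 × 1.1048 = 1.4197.
Difference in means = 40.6 − 27.6 = 13.0000.
13.0000 ± 1.4197 → (11.58, 14.42).

(11.58, 14.42)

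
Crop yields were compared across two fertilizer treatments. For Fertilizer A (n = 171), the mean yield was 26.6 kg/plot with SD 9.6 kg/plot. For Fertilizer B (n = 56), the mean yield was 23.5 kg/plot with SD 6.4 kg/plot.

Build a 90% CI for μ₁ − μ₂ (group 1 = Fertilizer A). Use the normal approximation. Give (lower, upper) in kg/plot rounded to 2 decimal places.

(1.25, 4.95)

Per-group SEs: s₁/√n₁ = 9.6/√171 = 0.7341, s₂/√n₂ = 6.4/√56 = 0.8552.
Unpooled SE of the difference: √(0.53890281 + 0.73136704) = 1.1271.
Margin of error = z* · SE = 1.645 × 1.1271 = 1.8541.
x̄₁ − x̄₂ = 26.6 − 23.5 = 3.1000.
CI: 3.1000 ± 1.8541 = (1.25, 4.95).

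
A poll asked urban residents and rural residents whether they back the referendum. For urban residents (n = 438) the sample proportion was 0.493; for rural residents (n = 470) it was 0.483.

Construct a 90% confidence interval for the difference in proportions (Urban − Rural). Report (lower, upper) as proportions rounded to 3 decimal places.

Each SE is √(p̂(1−p̂)/n): √(0.4930·0.5070/438) = 0.02389 and √(0.4830·0.5170/470) = 0.02305.
SE(p̂₁ − p̂₂) = √(SE₁² + SE₂²) = √(0.0005707321 + 0.0005313025) = 0.03320, since the two samples are independent.
At 90% confidence z* = 1.645; margin = 1.645 × 0.03320 = 0.05461.
The difference is 0.4930 − 0.4830 = 0.0100, so the interval is 0.0100 ± 0.05461 = (-0.045, 0.065).

(-0.045, 0.065)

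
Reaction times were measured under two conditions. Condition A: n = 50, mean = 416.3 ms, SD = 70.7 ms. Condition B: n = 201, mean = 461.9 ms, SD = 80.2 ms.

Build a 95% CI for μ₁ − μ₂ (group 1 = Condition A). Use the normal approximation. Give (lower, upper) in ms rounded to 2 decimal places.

(-68.12, -23.08)

SE₁ = s₁/√n₁ = 70.7/√50 = 9.9985; SE₂ = 80.2/√201 = 5.6569.
Independent samples, unequal variances: SE_diff = √(SE₁² + SE₂²) = √(99.97000225 + 32.00051761) = 11.4878.
z* = 1.960, so margin of error = 1.960 × 11.4878 = 22.5161.
Difference in means = 416.3 − 461.9 = -45.6000.
-45.6000 ± 22.5161 → (-68.12, -23.08).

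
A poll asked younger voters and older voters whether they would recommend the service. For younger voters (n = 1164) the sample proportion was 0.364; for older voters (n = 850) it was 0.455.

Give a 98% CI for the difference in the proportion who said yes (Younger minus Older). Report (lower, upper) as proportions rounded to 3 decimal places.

SE₁ = √(p̂₁(1−p̂₁)/n₁) = √(0.3640·0.6360/1164) = 0.01410; SE₂ = √(0.4550·0.5450/850) = 0.01708.
Independent samples: SE of the difference = √(SE₁² + SE₂²) = √(0.00019881 + 0.0002917264) = 0.02215.
z* for 98% confidence is 2.326, so the margin of error is 2.326 × 0.02215 = 0.05152.
Point estimate p̂₁ − p̂₂ = 0.3640 − 0.4550 = -0.0910.
-0.0910 ± 0.05152 → (-0.143, -0.039).

(-0.143, -0.039)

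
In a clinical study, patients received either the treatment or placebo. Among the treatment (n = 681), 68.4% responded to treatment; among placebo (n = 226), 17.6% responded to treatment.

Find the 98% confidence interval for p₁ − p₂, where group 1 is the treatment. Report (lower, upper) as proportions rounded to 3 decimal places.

SE₁ = √(p̂₁(1−p̂₁)/n₁) = √(0.6840·0.3160/681) = 0.01782; SE₂ = √(0.1760·0.8240/226) = 0.02533.
Independent samples: SE of the difference = √(SE₁² + SE₂²) = √(0.0003175524 + 0.0006416089) = 0.03097.
z* for 98% confidence is 2.326, so the margin of error is 2.326 × 0.03097 = 0.07204.
Point estimate p̂₁ − p̂₂ = 0.6840 − 0.1760 = 0.5080.
0.5080 ± 0.07204 → (0.436, 0.580).

(0.436, 0.580)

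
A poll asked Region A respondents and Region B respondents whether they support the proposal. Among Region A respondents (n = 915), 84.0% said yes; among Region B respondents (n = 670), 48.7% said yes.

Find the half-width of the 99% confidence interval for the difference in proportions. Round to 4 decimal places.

0.0587

The two standard errors are √(0.8400×0.1600/915) = 0.01212 and √(0.4870×0.5130/670) = 0.01931.
Because the samples are independent, SE_diff = √(0.01212² + 0.01931²) = 0.02280.
Using z* = 2.576 for 99%, ME = 2.576 × 0.02280 = 0.05873.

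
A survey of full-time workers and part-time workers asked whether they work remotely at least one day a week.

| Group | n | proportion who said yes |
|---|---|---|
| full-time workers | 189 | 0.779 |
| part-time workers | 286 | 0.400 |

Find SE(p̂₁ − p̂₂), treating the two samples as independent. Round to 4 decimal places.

SE₁ = √(p̂₁(1−p̂₁)/n₁) = √(0.7790·0.2210/189) = 0.03018; SE₂ = √(0.4000·0.6000/286) = 0.02897.
Independent samples: SE of the difference = √(SE₁² + SE₂²) = √(0.0009108324 + 0.0008392609) = 0.04183.

0.0418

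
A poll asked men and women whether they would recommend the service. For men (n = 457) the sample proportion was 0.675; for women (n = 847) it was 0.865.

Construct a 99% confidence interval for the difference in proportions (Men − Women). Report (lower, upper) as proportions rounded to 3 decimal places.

Each SE is √(p̂(1−p̂)/n): √(0.6750·0.3250/457) = 0.02191 and √(0.8650·0.1350/847) = 0.01174.
SE(p̂₁ − p̂₂) = √(SE₁² + SE₂²) = √(0.0004800481 + 0.0001378276) = 0.02486, since the two samples are independent.
At 99% confidence z* = 2.576; margin = 2.576 × 0.02486 = 0.06404.
The difference is 0.6750 − 0.8650 = -0.1900, so the interval is -0.1900 ± 0.06404 = (-0.254, -0.126).

(-0.254, -0.126)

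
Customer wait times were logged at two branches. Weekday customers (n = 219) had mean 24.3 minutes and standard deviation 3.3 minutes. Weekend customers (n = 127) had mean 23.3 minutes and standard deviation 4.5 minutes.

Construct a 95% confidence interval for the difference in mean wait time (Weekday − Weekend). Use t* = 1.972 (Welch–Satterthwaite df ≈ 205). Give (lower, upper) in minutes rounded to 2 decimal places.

SE₁ = s₁/√n₁ = 3.3/√219 = 0.2230; SE₂ = 4.5/√127 = 0.3993.
Independent samples, unequal variances: SE_diff = √(SE₁² + SE₂²) = √(0.049729 + 0.15944049) = 0.4574.
t* = 1.972, so margin of error = 1.972 × 0.4574 = 0.9020.
Difference in means = 24.3 − 23.3 = 1.0000.
1.0000 ± 0.9020 → (0.10, 1.90).

(0.10, 1.90)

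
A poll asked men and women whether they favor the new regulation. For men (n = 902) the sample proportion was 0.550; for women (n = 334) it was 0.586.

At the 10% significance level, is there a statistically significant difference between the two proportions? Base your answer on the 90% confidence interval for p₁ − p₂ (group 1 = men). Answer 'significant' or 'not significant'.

not significant

Each SE is √(p̂(1−p̂)/n): √(0.5500·0.4500/902) = 0.01656 and √(0.5860·0.4140/334) = 0.02695.
SE(p̂₁ − p̂₂) = √(SE₁² + SE₂²) = √(0.0002742336 + 0.0007263025) = 0.03163, since the two samples are independent.
At 90% confidence z* = 1.645; margin = 1.645 × 0.03163 = 0.05203.
The difference is 0.5500 − 0.5860 = -0.0360, so the interval is -0.0360 ± 0.05203 = (-0.08803, 0.01603).
The interval (-0.08803, 0.01603) contains 0, so the difference is not significant.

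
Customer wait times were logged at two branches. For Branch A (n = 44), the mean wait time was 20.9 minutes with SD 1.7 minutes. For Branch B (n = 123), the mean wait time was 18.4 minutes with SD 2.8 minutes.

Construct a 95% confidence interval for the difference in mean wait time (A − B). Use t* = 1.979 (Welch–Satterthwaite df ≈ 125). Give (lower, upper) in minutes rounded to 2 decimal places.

SE₁ = s₁/√n₁ = 1.7/√44 = 0.2563; SE₂ = 2.8/√123 = 0.2525.
Independent samples, unequal variances: SE_diff = √(SE₁² + SE₂²) = √(0.06568969 + 0.06375625) = 0.3598.
t* = 1.979, so margin of error = 1.979 × 0.3598 = 0.7120.
Difference in means = 20.9 − 18.4 = 2.5000.
2.5000 ± 0.7120 → (1.79, 3.21).

(1.79, 3.21)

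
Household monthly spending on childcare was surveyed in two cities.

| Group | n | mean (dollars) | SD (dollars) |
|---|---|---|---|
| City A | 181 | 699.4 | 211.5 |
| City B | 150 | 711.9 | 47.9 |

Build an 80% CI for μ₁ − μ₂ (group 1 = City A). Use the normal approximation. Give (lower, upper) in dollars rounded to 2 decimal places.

(-33.27, 8.27)

Per-group SEs: s₁/√n₁ = 211.5/√181 = 15.7207, s₂/√n₂ = 47.9/√150 = 3.9110.
Unpooled SE of the difference: √(247.14040849 + 15.295921) = 16.1999.
Margin of error = z* · SE = 1.282 × 16.1999 = 20.7683.
x̄₁ − x̄₂ = 699.4 − 711.9 = -12.5000.
CI: -12.5000 ± 20.7683 = (-33.27, 8.27).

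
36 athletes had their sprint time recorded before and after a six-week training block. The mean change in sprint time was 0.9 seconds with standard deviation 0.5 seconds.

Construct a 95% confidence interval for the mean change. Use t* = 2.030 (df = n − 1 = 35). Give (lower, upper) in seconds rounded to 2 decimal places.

This is a matched-pairs design, so SE = s_d/√n = 0.5/√36 = 0.0833.
Margin = 2.030 × 0.0833 = 0.1691; the interval is 0.9 ± 0.1691 = (0.73, 1.07).

(0.73, 1.07)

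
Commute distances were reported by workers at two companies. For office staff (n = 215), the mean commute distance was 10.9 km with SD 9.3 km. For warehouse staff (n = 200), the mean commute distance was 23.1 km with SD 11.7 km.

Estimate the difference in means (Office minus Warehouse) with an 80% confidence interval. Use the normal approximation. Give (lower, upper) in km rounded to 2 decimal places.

(-13.54, -10.86)

SE₁ = s₁/√n₁ = 9.3/√215 = 0.6343; SE₂ = 11.7/√200 = 0.8273.
Independent samples, unequal variances: SE_diff = √(SE₁² + SE₂²) = √(0.40233649 + 0.68442529) = 1.0425.
z* = 1.282, so margin of error = 1.282 × 1.0425 = 1.3365.
Difference in means = 10.9 − 23.1 = -12.2000.
-12.2000 ± 1.3365 → (-13.54, -10.86).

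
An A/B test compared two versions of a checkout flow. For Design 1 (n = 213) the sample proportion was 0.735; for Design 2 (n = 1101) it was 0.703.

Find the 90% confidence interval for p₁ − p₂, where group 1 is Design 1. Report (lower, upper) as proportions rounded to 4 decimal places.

(-0.0227, 0.0867)

Each SE is √(p̂(1−p̂)/n): √(0.7350·0.2650/213) = 0.03024 and √(0.7030·0.2970/1101) = 0.01377.
SE(p̂₁ − p̂₂) = √(SE₁² + SE₂²) = √(0.0009144576 + 0.0001896129) = 0.03323, since the two samples are independent.
At 90% confidence z* = 1.645; margin = 1.645 × 0.03323 = 0.05466.
The difference is 0.7350 − 0.7030 = 0.0320, so the interval is 0.0320 ± 0.05466 = (-0.0227, 0.0867).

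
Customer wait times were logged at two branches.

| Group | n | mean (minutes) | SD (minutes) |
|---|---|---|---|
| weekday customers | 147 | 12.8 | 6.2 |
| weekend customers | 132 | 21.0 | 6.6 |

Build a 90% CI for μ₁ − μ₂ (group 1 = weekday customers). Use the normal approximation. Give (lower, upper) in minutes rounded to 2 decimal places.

SE₁ = s₁/√n₁ = 6.2/√147 = 0.5114; SE₂ = 6.6/√132 = 0.5745.
Independent samples, unequal variances: SE_diff = √(SE₁² + SE₂²) = √(0.26152996 + 0.33005025) = 0.7691.
z* = 1.645, so margin of error = 1.645 × 0.7691 = 1.2652.
Difference in means = 12.8 − 21.0 = -8.2000.
-8.2000 ± 1.2652 → (-9.47, -6.93).

(-9.47, -6.93)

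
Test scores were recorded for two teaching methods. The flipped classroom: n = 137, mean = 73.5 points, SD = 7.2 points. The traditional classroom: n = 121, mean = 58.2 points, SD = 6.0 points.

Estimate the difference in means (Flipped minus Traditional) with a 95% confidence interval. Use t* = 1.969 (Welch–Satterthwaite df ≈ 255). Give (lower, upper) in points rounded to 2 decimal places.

(13.68, 16.92)

SE₁ = s₁/√n₁ = 7.2/√137 = 0.6151; SE₂ = 6.0/√121 = 0.5455.
Independent samples, unequal variances: SE_diff = √(SE₁² + SE₂²) = √(0.37834801 + 0.29757025) = 0.8221.
t* = 1.969, so margin of error = 1.969 × 0.8221 = 1.6187.
Difference in means = 73.5 − 58.2 = 15.3000.
15.3000 ± 1.6187 → (13.68, 16.92).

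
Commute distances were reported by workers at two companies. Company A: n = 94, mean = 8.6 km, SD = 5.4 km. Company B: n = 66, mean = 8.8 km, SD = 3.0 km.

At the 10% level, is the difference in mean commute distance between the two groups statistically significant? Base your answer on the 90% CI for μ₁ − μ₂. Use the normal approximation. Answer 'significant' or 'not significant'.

not significant

SE₁ = s₁/√n₁ = 5.4/√94 = 0.5570; SE₂ = 3.0/√66 = 0.3693.
Independent samples, unequal variances: SE_diff = √(SE₁² + SE₂²) = √(0.310249 + 0.13638249) = 0.6683.
z* = 1.645, so margin of error = 1.645 × 0.6683 = 1.0994.
Difference in means = 8.6 − 8.8 = -0.2000.
-0.2000 ± 1.0994 → (-1.2994, 0.8994).
The interval (-1.2994, 0.8994) contains 0, so the difference is not significant.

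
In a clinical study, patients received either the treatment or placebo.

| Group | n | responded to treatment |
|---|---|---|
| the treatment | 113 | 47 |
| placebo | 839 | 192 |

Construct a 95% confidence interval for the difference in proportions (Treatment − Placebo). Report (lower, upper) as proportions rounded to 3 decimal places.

(0.092, 0.282)

First, p̂₁ = 47/113 = 0.4159; p̂₂ = 192/839 = 0.2288.
The two standard errors are √(0.4159×0.5841/113) = 0.04637 and √(0.2288×0.7712/839) = 0.01450.
Because the samples are independent, SE_diff = √(0.04637² + 0.01450²) = 0.04858.
Using z* = 1.960 for 95%, ME = 1.960 × 0.04858 = 0.09522.
p̂₁ − p̂₂ = 0.1871; interval 0.1871 ± 0.09522 gives (0.092, 0.282).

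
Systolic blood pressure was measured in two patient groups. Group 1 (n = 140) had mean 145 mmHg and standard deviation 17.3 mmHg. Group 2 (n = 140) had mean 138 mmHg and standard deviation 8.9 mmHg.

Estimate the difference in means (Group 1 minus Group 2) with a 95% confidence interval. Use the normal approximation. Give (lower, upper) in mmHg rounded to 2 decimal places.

Per-group SEs: s₁/√n₁ = 17.3/√140 = 1.4621, s₂/√n₂ = 8.9/√140 = 0.7522.
Unpooled SE of the difference: √(2.13773641 + 0.56580484) = 1.6442.
Margin of error = z* · SE = 1.960 × 1.6442 = 3.2226.
x̄₁ − x̄₂ = 145 − 138 = 7.0000.
CI: 7.0000 ± 3.2226 = (3.78, 10.22).

(3.78, 10.22)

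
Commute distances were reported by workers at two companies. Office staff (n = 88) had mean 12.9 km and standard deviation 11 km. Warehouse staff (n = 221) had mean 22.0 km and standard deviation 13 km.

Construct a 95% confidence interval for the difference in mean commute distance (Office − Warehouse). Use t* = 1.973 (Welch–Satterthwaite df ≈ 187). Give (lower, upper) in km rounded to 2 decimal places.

SE₁ = s₁/√n₁ = 11/√88 = 1.1726; SE₂ = 13/√221 = 0.8745.
Independent samples, unequal variances: SE_diff = √(SE₁² + SE₂²) = √(1.37499076 + 0.76475025) = 1.4628.
t* = 1.973, so margin of error = 1.973 × 1.4628 = 2.8861.
Difference in means = 12.9 − 22.0 = -9.1000.
-9.1000 ± 2.8861 → (-11.99, -6.21).

(-11.99, -6.21)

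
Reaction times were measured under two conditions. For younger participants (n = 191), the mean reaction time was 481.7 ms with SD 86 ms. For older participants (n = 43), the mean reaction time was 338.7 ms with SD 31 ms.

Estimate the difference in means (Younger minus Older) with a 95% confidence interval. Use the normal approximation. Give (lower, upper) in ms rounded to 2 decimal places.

(127.68, 158.32)

Per-group SEs: s₁/√n₁ = 86/√191 = 6.2227, s₂/√n₂ = 31/√43 = 4.7275.
Unpooled SE of the difference: √(38.72199529 + 22.34925625) = 7.8148.
Margin of error = z* · SE = 1.960 × 7.8148 = 15.3170.
x̄₁ − x̄₂ = 481.7 − 338.7 = 143.0000.
CI: 143.0000 ± 15.3170 = (127.68, 158.32).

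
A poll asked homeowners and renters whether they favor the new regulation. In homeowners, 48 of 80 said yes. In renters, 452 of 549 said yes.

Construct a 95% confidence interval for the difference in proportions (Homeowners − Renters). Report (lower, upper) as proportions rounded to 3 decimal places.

p̂₁ = 48/80 = 0.6000 and p̂₂ = 452/549 = 0.8233.
SE₁ = √(p̂₁(1−p̂₁)/n₁) = √(0.6000·0.4000/80) = 0.05477; SE₂ = √(0.8233·0.1767/549) = 0.01628.
Independent samples: SE of the difference = √(SE₁² + SE₂²) = √(0.0029997529 + 0.0002650384) = 0.05714.
z* for 95% confidence is 1.960, so the margin of error is 1.960 × 0.05714 = 0.11199.
Point estimate p̂₁ − p̂₂ = 0.6000 − 0.8233 = -0.2233.
-0.2233 ± 0.11199 → (-0.335, -0.111).

(-0.335, -0.111)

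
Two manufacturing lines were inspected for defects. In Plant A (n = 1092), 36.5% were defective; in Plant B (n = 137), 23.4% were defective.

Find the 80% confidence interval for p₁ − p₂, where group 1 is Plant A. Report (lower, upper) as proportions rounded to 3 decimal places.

(0.081, 0.181)

The two standard errors are √(0.3650×0.6350/1092) = 0.01457 and √(0.2340×0.7660/137) = 0.03617.
Because the samples are independent, SE_diff = √(0.01457² + 0.03617²) = 0.03899.
Using z* = 1.282 for 80%, ME = 1.282 × 0.03899 = 0.04999.
p̂₁ − p̂₂ = 0.1310; interval 0.1310 ± 0.04999 gives (0.081, 0.181).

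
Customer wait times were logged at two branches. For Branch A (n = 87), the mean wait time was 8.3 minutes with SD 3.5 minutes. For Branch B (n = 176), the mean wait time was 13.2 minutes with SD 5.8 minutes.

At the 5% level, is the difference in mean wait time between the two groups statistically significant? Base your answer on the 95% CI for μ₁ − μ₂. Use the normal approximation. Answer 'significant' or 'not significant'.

Standard errors of each mean: 3.5/√87 = 0.3752 and 5.8/√176 = 0.4372.
SE(x̄₁ − x̄₂) = √(0.3752² + 0.4372²) = 0.5761 for independent samples with unequal variances.
With z* = 1.960, the margin is 1.960 × 0.5761 = 1.1292.
x̄₁ − x̄₂ = 8.3 − 13.2 = -4.9000; the interval is -4.9000 ± 1.1292 = (-6.0292, -3.7708).
The interval (-6.0292, -3.7708) does not contain 0, so the difference is significant.

significant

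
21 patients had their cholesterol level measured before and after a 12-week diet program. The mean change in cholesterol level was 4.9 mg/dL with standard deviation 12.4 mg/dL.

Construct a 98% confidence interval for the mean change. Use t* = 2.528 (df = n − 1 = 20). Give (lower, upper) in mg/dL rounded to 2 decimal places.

(-1.94, 11.74)

This is a matched-pairs design, so SE = s_d/√n = 12.4/√21 = 2.7059.
Margin = 2.528 × 2.7059 = 6.8405; the interval is 4.9 ± 6.8405 = (-1.94, 11.74).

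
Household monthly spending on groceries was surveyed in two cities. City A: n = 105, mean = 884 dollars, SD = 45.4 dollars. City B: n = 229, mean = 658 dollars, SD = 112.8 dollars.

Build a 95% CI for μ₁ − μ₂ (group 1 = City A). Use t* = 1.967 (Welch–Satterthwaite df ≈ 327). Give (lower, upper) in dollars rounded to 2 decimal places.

(208.94, 243.06)

Per-group SEs: s₁/√n₁ = 45.4/√105 = 4.4306, s₂/√n₂ = 112.8/√229 = 7.4540.
Unpooled SE of the difference: √(19.63021636 + 55.562116) = 8.6714.
Margin of error = t* · SE = 1.967 × 8.6714 = 17.0566.
x̄₁ − x̄₂ = 884 − 658 = 226.0000.
CI: 226.0000 ± 17.0566 = (208.94, 243.06).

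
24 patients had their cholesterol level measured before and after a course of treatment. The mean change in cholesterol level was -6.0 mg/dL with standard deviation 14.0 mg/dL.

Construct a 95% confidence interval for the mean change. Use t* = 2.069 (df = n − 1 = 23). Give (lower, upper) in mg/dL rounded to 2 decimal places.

(-11.91, -0.09)

Paired design: SE = s_d/√n = 14.0/√24 = 2.8577.
t* = 2.069; margin of error = 2.069 × 2.8577 = 5.9126.
-6.0 ± 5.9126 → (-11.91, -0.09).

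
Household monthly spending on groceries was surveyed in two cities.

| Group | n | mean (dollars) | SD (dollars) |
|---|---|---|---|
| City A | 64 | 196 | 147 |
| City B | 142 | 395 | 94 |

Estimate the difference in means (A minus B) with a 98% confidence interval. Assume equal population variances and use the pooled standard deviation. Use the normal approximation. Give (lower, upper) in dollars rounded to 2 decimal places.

(-238.59, -159.41)

s_p = √[((n₁−1)s₁² + (n₂−1)s₂²)/(n₁+n₂−2)] = √[(63·147² + 141·94²)/204] = 113.0513.
SE = 113.0513·√(1/64 + 1/142) = 17.0206.
With z* = 2.326, margin = 2.326 × 17.0206 = 39.5899.
x̄₁ − x̄₂ = 196 − 395 = -199.0000; interval -199.0000 ± 39.5899 = (-238.59, -159.41).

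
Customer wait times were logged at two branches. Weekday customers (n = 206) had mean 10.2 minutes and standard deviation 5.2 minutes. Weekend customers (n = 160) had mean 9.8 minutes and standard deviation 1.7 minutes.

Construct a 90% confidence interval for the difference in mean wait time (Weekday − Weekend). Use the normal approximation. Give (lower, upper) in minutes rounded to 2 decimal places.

(-0.24, 1.04)

Per-group SEs: s₁/√n₁ = 5.2/√206 = 0.3623, s₂/√n₂ = 1.7/√160 = 0.1344.
Unpooled SE of the difference: √(0.13126129 + 0.01806336) = 0.3864.
Margin of error = z* · SE = 1.645 × 0.3864 = 0.6356.
x̄₁ − x̄₂ = 10.2 − 9.8 = 0.4000.
CI: 0.4000 ± 0.6356 = (-0.24, 1.04).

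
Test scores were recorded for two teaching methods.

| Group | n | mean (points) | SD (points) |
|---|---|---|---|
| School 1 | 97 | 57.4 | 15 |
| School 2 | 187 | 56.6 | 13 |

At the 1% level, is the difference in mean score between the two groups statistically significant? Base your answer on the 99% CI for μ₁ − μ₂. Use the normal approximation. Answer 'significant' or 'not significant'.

not significant

Standard errors of each mean: 15/√97 = 1.5230 and 13/√187 = 0.9507.
SE(x̄₁ − x̄₂) = √(1.5230² + 0.9507²) = 1.7954 for independent samples with unequal variances.
With z* = 2.576, the margin is 2.576 × 1.7954 = 4.6250.
x̄₁ − x̄₂ = 57.4 − 56.6 = 0.8000; the interval is 0.8000 ± 4.6250 = (-3.8250, 5.4250).
The interval (-3.8250, 5.4250) contains 0, so the difference is not significant.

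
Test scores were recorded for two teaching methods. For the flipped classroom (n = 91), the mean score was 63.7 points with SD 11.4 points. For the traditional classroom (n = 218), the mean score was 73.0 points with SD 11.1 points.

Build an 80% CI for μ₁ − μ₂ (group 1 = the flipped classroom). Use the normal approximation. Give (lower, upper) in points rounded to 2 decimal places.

Per-group SEs: s₁/√n₁ = 11.4/√91 = 1.1950, s₂/√n₂ = 11.1/√218 = 0.7518.
Unpooled SE of the difference: √(1.428025 + 0.56520324) = 1.4118.
Margin of error = z* · SE = 1.282 × 1.4118 = 1.8099.
x̄₁ − x̄₂ = 63.7 − 73.0 = -9.3000.
CI: -9.3000 ± 1.8099 = (-11.11, -7.49).

(-11.11, -7.49)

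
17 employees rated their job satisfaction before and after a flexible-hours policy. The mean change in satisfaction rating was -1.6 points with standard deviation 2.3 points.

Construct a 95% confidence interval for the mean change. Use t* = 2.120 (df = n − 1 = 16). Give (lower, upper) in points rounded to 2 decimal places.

(-2.78, -0.42)

This is a matched-pairs design, so SE = s_d/√n = 2.3/√17 = 0.5578.
Margin = 2.120 × 0.5578 = 1.1825; the interval is -1.6 ± 1.1825 = (-2.78, -0.42).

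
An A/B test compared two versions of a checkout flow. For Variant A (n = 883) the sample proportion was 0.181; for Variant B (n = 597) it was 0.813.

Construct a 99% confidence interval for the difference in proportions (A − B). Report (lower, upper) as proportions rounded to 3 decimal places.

SE₁ = √(p̂₁(1−p̂₁)/n₁) = √(0.1810·0.8190/883) = 0.01296; SE₂ = √(0.8130·0.1870/597) = 0.01596.
Independent samples: SE of the difference = √(SE₁² + SE₂²) = √(0.0001679616 + 0.0002547216) = 0.02056.
z* for 99% confidence is 2.576, so the margin of error is 2.576 × 0.02056 = 0.05296.
Point estimate p̂₁ − p̂₂ = 0.1810 − 0.8130 = -0.6320.
-0.6320 ± 0.05296 → (-0.685, -0.579).

(-0.685, -0.579)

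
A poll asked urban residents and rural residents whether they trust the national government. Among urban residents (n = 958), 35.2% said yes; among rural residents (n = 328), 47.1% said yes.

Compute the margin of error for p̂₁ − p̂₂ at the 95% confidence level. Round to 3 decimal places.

Each SE is √(p̂(1−p̂)/n): √(0.3520·0.6480/958) = 0.01543 and √(0.4710·0.5290/328) = 0.02756.
SE(p̂₁ − p̂₂) = √(SE₁² + SE₂²) = √(0.0002380849 + 0.0007595536) = 0.03159, since the two samples are independent.
At 95% confidence z* = 1.960; margin = 1.960 × 0.03159 = 0.06192.

0.062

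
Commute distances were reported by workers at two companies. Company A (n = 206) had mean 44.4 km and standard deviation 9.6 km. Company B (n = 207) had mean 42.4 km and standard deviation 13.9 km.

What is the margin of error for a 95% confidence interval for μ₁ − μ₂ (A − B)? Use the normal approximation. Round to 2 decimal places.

Standard errors of each mean: 9.6/√206 = 0.6689 and 13.9/√207 = 0.9661.
SE(x̄₁ − x̄₂) = √(0.6689² + 0.9661²) = 1.1751 for independent samples with unequal variances.
With z* = 1.960, the margin is 1.960 × 1.1751 = 2.3032.

2.30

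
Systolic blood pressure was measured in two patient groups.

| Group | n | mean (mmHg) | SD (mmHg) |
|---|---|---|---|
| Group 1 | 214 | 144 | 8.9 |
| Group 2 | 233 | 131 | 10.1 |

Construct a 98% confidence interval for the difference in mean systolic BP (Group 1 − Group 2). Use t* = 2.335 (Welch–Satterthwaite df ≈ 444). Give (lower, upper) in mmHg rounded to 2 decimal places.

(10.90, 15.10)

Per-group SEs: s₁/√n₁ = 8.9/√214 = 0.6084, s₂/√n₂ = 10.1/√233 = 0.6617.
Unpooled SE of the difference: √(0.37015056 + 0.43784689) = 0.8989.
Margin of error = t* · SE = 2.335 × 0.8989 = 2.0989.
x̄₁ − x̄₂ = 144 − 131 = 13.0000.
CI: 13.0000 ± 2.0989 = (10.90, 15.10).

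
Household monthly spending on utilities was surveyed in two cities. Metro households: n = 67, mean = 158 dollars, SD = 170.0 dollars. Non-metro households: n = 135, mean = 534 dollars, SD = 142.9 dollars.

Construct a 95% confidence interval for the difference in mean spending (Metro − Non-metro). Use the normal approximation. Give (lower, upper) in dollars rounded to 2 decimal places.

Per-group SEs: s₁/√n₁ = 170.0/√67 = 20.7688, s₂/√n₂ = 142.9/√135 = 12.2989.
Unpooled SE of the difference: √(431.34305344 + 151.26294121) = 24.1372.
Margin of error = z* · SE = 1.960 × 24.1372 = 47.3089.
x̄₁ − x̄₂ = 158 − 534 = -376.0000.
CI: -376.0000 ± 47.3089 = (-423.31, -328.69).

(-423.31, -328.69)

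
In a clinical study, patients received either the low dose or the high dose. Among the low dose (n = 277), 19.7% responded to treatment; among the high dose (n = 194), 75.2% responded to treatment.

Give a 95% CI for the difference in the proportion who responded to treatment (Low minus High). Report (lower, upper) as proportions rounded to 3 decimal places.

SE₁ = √(p̂₁(1−p̂₁)/n₁) = √(0.1970·0.8030/277) = 0.02390; SE₂ = √(0.7520·0.2480/194) = 0.03101.
Independent samples: SE of the difference = √(SE₁² + SE₂²) = √(0.00057121 + 0.0009616201) = 0.03915.
z* for 95% confidence is 1.960, so the margin of error is 1.960 × 0.03915 = 0.07673.
Point estimate p̂₁ − p̂₂ = 0.1970 − 0.7520 = -0.5550.
-0.5550 ± 0.07673 → (-0.632, -0.478).

(-0.632, -0.478)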